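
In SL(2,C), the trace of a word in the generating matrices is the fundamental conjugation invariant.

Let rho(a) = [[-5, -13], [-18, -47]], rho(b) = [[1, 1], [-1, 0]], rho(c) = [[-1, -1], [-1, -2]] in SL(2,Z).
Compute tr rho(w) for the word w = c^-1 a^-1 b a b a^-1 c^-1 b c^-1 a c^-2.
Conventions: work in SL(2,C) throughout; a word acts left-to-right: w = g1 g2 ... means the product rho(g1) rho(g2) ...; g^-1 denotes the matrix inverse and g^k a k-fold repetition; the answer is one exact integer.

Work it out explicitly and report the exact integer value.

rho(c^-1) = [[-2, 1], [1, -1]]
... * rho(a^-1) = [[-47, 13], [18, -5]]  ->  [[112, -31], [-65, 18]]
... * rho(b) = [[1, 1], [-1, 0]]  ->  [[143, 112], [-83, -65]]
... * rho(a) = [[-5, -13], [-18, -47]]  ->  [[-2731, -7123], [1585, 4134]]
... * rho(b) = [[1, 1], [-1, 0]]  ->  [[4392, -2731], [-2549, 1585]]
... * rho(a^-1) = [[-47, 13], [18, -5]]  ->  [[-255582, 70751], [148333, -41062]]
... * rho(c^-1) = [[-2, 1], [1, -1]]  ->  [[581915, -326333], [-337728, 189395]]
... * rho(b) = [[1, 1], [-1, 0]]  ->  [[908248, 581915], [-527123, -337728]]
... * rho(c^-1) = [[-2, 1], [1, -1]]  ->  [[-1234581, 326333], [716518, -189395]]
... * rho(a) = [[-5, -13], [-18, -47]]  ->  [[298911, 711902], [-173480, -413169]]
... * rho(c^-1) = [[-2, 1], [1, -1]]  ->  [[114080, -412991], [-66209, 239689]]
... * rho(c^-1) = [[-2, 1], [1, -1]]  ->  [[-641151, 527071], [372107, -305898]]
tr = -641151 + -305898 = -947049

-947049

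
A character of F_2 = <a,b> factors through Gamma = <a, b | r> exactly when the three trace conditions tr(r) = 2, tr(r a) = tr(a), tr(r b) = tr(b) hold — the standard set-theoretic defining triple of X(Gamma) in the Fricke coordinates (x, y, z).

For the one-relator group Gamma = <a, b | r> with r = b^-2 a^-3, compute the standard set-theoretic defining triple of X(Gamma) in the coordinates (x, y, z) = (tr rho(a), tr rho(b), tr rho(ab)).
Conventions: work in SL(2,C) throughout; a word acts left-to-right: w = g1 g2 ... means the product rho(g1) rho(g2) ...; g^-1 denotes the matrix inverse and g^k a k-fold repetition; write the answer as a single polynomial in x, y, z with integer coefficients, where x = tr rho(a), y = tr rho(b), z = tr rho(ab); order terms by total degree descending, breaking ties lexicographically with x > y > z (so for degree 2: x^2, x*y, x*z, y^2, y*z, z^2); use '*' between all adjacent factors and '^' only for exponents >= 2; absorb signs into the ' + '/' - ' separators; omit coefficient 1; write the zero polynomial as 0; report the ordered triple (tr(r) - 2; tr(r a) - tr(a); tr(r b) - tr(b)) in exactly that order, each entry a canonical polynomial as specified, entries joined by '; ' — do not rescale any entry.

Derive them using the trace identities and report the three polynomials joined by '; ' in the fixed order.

x^2*y*z - x^3 - x*y^2 - y*z + 3*x - 2; x*y*z - x^2 - y^2 - x + 2; x^2*z - x*y - y - z

apply: tr(b^-1) = tr(b) = y
tr(b^-1 a) = tr(a) tr(b) - tr(a b)  (eliminate b^-1) = x*y - z
tr(a^-1 b^-1) = tr(b^-1) tr(a) - tr(b^-1 a)  (eliminate a^-1) = z
tr(a^-1 b^-1 a^-1) = tr(a^-1 b^-1) tr(a) - tr(a^-1 b^-1 a)  (eliminate a^-1) = x*z - y
tr(b^-1 a^-3) = tr(a^-1 b^-1 a^-1) tr(a) - tr(a^-1 b^-1)  (eliminate a^-1) = x^2*z - x*y - z
tr(a^-2) = tr(a^-1) tr(a) - tr(1)  (eliminate a^-1) = x^2 - 2
tr(a^-3) = tr(a^-2) tr(a) - tr(a^-1)  (eliminate a^-1) = x^3 - 3*x
apply: tr(b^-2 a^-3) = tr(b^-1 a^-3) tr(b) - tr(b^-1 a^-3 b)  (eliminate b^-1) = x^2*y*z - x^3 - x*y^2 - y*z + 3*x
apply: tr(b^-2 a^-1) = tr(a^-1 b^-1) tr(b) - tr(a^-1)  (eliminate b^-1) = y*z - x
use: tr(b^-2) = tr(b^-1) tr(b) - tr(1)  (eliminate b^-1) = y^2 - 2
tr(b^-2 a^-2) = tr(b^-2 a^-1) tr(a) - tr(b^-2)  (eliminate a^-1) = x*y*z - x^2 - y^2 + 2
assemble the triple (tr(r) - 2; tr(r a) - x; tr(r b) - y)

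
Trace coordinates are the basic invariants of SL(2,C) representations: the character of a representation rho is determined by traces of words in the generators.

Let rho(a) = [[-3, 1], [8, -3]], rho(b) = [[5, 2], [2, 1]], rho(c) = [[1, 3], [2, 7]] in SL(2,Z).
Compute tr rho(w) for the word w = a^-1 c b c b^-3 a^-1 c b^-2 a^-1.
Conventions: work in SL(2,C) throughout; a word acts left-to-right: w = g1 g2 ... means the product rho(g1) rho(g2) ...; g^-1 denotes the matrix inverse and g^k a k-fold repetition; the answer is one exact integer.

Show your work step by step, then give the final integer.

-707370402

rho(a^-1) = [[-3, -1], [-8, -3]]
... * rho(c) = [[1, 3], [2, 7]]  ->  [[-5, -16], [-14, -45]]
... * rho(b) = [[5, 2], [2, 1]]  ->  [[-57, -26], [-160, -73]]
... * rho(c) = [[1, 3], [2, 7]]  ->  [[-109, -353], [-306, -991]]
... * rho(b^-1) = [[1, -2], [-2, 5]]  ->  [[597, -1547], [1676, -4343]]
... * rho(b^-1) = [[1, -2], [-2, 5]]  ->  [[3691, -8929], [10362, -25067]]
... * rho(b^-1) = [[1, -2], [-2, 5]]  ->  [[21549, -52027], [60496, -146059]]
... * rho(a^-1) = [[-3, -1], [-8, -3]]  ->  [[351569, 134532], [986984, 377681]]
... * rho(c) = [[1, 3], [2, 7]]  ->  [[620633, 1996431], [1742346, 5604719]]
... * rho(b^-1) = [[1, -2], [-2, 5]]  ->  [[-3372229, 8740889], [-9467092, 24538903]]
... * rho(b^-1) = [[1, -2], [-2, 5]]  ->  [[-20854007, 50448903], [-58544898, 141628699]]
... * rho(a^-1) = [[-3, -1], [-8, -3]]  ->  [[-341029203, -130492702], [-957394898, -366341199]]
tr = -341029203 + -366341199 = -707370402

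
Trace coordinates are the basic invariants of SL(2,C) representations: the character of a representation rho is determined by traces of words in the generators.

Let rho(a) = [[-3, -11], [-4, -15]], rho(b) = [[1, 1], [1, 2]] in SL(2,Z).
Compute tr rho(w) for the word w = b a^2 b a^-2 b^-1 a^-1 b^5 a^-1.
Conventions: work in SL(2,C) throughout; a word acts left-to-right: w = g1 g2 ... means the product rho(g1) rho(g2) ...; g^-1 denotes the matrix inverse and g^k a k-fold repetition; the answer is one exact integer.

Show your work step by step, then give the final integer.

29769109

rho(b) = [[1, 1], [1, 2]]
... * rho(a) = [[-3, -11], [-4, -15]]  ->  [[-7, -26], [-11, -41]]
... * rho(a) = [[-3, -11], [-4, -15]]  ->  [[125, 467], [197, 736]]
... * rho(b) = [[1, 1], [1, 2]]  ->  [[592, 1059], [933, 1669]]
... * rho(a^-1) = [[-15, 11], [4, -3]]  ->  [[-4644, 3335], [-7319, 5256]]
... * rho(a^-1) = [[-15, 11], [4, -3]]  ->  [[83000, -61089], [130809, -96277]]
... * rho(b^-1) = [[2, -1], [-1, 1]]  ->  [[227089, -144089], [357895, -227086]]
... * rho(a^-1) = [[-15, 11], [4, -3]]  ->  [[-3982691, 2930246], [-6276769, 4618103]]
... * rho(b) = [[1, 1], [1, 2]]  ->  [[-1052445, 1877801], [-1658666, 2959437]]
... * rho(b) = [[1, 1], [1, 2]]  ->  [[825356, 2703157], [1300771, 4260208]]
... * rho(b) = [[1, 1], [1, 2]]  ->  [[3528513, 6231670], [5560979, 9821187]]
... * rho(b) = [[1, 1], [1, 2]]  ->  [[9760183, 15991853], [15382166, 25203353]]
... * rho(b) = [[1, 1], [1, 2]]  ->  [[25752036, 41743889], [40585519, 65788872]]
... * rho(a^-1) = [[-15, 11], [4, -3]]  ->  [[-219304984, 158040729], [-345627297, 249074093]]
tr = -219304984 + 249074093 = 29769109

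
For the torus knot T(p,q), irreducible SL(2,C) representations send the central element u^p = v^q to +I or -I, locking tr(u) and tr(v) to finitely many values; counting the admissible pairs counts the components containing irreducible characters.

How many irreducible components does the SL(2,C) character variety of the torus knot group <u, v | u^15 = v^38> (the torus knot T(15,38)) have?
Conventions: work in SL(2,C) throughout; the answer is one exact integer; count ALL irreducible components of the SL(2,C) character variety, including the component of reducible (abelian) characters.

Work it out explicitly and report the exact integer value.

In the torus knot group T(15,38), u^15 = v^38 is central, so an irreducible representation sends it to +I or -I (Schur).
This locks tr(u) to 2*cos(pi*alpha/15), alpha in 1..14, and tr(v) to 2*cos(pi*beta/38), beta in 1..37, on each component of irreducible characters.
The two central values (-1)^alpha I and (-1)^beta I must be the same matrix, so alpha and beta share a parity.
Enumerate parity-matched pairs: 7*19 odd-odd plus 7*18 even-even gives 259.
components with irreducible characters: 259; plus the single component of reducible (abelian) characters: total 260.

260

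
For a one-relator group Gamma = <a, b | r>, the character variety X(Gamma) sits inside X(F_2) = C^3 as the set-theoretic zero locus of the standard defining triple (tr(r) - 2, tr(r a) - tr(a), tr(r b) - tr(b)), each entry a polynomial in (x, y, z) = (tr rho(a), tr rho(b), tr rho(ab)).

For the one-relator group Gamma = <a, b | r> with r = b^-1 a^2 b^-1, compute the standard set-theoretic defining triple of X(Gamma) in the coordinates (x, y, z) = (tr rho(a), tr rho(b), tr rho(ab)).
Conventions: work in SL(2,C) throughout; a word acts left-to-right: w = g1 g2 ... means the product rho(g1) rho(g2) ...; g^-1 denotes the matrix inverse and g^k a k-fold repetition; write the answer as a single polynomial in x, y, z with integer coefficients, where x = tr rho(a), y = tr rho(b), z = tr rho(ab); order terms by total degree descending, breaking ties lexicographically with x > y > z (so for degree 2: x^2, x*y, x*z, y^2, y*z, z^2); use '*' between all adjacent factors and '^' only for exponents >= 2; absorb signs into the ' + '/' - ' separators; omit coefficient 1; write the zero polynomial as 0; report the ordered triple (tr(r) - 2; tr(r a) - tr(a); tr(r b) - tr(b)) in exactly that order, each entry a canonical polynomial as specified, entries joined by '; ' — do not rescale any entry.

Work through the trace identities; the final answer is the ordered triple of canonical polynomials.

so tr(a^2) = tr(a) * tr(a) - tr(1)   [square of a] = x^2 - 2
tr(a^2 b) = tr(a) * tr(b a) - tr(b)   [square of a] = x*z - y
tr(b^-1 a^2) = tr(a^2) * tr(b) - tr(a^2 b)   [inverse elimination on b] = x^2*y - x*z - y
so tr(b^-1 a^2 b^-1) = tr(b^-1 a^2) * tr(b) - tr(b^-1 a^2 b)   [inverse elimination on b] = x^2*y^2 - x*y*z - x^2 - y^2 + 2
so tr(a^3) = tr(a) * tr(a^2) - tr(a) = x^3 - 3*x
tr(a^3 b) = tr(a) * tr(a b a) - tr(a b) = x^2*z - x*y - z
reduce: tr(a b^-1 a^2) = tr(a^3) * tr(b) - tr(a^3 b) = x^3*y - x^2*z - 2*x*y + z
reduce: tr(b a b a) = tr(a b) * tr(a b) - tr(1) = z^2 - 2
reduce: tr(b a b) = tr(b) * tr(a b) - tr(a) = y*z - x
so tr(a^2 b a b) = tr(a) * tr(b a b a) - tr(b a b) = x*z^2 - y*z - x
reduce: tr(a b^-1 a^2 b) = tr(a^2 b a) * tr(b) - tr(a^2 b a b) = x^2*y*z - x*y^2 - x*z^2 + x
reduce: tr(b^-1 a^2 b^-1 a) = tr(a b^-1 a^2) * tr(b) - tr(a b^-1 a^2 b) = x^3*y^2 - 2*x^2*y*z - x*y^2 + x*z^2 + y*z - x
assemble the triple (tr(r) - 2; tr(r a) - x; tr(r b) - y)

x^2*y^2 - x*y*z - x^2 - y^2; x^3*y^2 - 2*x^2*y*z - x*y^2 + x*z^2 + y*z - 2*x; x^2*y - x*z - 2*y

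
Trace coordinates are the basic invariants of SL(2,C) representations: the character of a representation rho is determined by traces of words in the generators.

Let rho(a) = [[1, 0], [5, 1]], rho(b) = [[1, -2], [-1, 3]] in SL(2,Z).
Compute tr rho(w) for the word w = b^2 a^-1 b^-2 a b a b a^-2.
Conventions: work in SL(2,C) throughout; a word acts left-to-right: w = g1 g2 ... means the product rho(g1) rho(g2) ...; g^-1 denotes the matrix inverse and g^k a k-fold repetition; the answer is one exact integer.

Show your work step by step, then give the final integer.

rho(b) = [[1, -2], [-1, 3]]
... * rho(b) = [[1, -2], [-1, 3]]  ->  [[3, -8], [-4, 11]]
... * rho(a^-1) = [[1, 0], [-5, 1]]  ->  [[43, -8], [-59, 11]]
... * rho(b^-1) = [[3, 2], [1, 1]]  ->  [[121, 78], [-166, -107]]
... * rho(b^-1) = [[3, 2], [1, 1]]  ->  [[441, 320], [-605, -439]]
... * rho(a) = [[1, 0], [5, 1]]  ->  [[2041, 320], [-2800, -439]]
... * rho(b) = [[1, -2], [-1, 3]]  ->  [[1721, -3122], [-2361, 4283]]
... * rho(a) = [[1, 0], [5, 1]]  ->  [[-13889, -3122], [19054, 4283]]
... * rho(b) = [[1, -2], [-1, 3]]  ->  [[-10767, 18412], [14771, -25259]]
... * rho(a^-1) = [[1, 0], [-5, 1]]  ->  [[-102827, 18412], [141066, -25259]]
... * rho(a^-1) = [[1, 0], [-5, 1]]  ->  [[-194887, 18412], [267361, -25259]]
tr = -194887 + -25259 = -220146

-220146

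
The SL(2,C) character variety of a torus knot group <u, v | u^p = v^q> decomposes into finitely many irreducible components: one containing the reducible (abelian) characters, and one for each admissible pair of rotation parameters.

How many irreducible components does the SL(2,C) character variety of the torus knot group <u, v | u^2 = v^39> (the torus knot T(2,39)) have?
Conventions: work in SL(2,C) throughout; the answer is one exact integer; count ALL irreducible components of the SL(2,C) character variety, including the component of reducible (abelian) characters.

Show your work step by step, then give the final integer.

For T(2,39): irreducibility forces the central element u^2 = v^39 to one of +I, -I.
This locks tr(u) to 2*cos(pi*alpha/2), alpha in 1..1, and tr(v) to 2*cos(pi*beta/39), beta in 1..38, on each component of irreducible characters.
Consistency of u^2 = (-1)^alpha I with v^39 = (-1)^beta I forces alpha = beta (mod 2).
Enumerate parity-matched pairs: 1*19 odd-odd plus 0*19 even-even gives 19.
components with irreducible characters: 19; plus the single component of reducible (abelian) characters: total 20.

20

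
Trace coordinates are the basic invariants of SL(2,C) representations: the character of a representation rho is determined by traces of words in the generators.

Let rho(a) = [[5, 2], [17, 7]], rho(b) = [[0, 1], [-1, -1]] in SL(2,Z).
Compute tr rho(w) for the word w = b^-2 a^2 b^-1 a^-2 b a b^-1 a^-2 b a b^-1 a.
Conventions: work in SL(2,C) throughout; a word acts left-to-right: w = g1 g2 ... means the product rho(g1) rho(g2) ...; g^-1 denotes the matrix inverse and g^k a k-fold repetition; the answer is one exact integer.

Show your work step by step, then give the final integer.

rho(b^-1) = [[-1, -1], [1, 0]]
... * rho(b^-1) = [[-1, -1], [1, 0]]  ->  [[0, 1], [-1, -1]]
... * rho(a) = [[5, 2], [17, 7]]  ->  [[17, 7], [-22, -9]]
... * rho(a) = [[5, 2], [17, 7]]  ->  [[204, 83], [-263, -107]]
... * rho(b^-1) = [[-1, -1], [1, 0]]  ->  [[-121, -204], [156, 263]]
... * rho(a^-1) = [[7, -2], [-17, 5]]  ->  [[2621, -778], [-3379, 1003]]
... * rho(a^-1) = [[7, -2], [-17, 5]]  ->  [[31573, -9132], [-40704, 11773]]
... * rho(b) = [[0, 1], [-1, -1]]  ->  [[9132, 40705], [-11773, -52477]]
... * rho(a) = [[5, 2], [17, 7]]  ->  [[737645, 303199], [-950974, -390885]]
... * rho(b^-1) = [[-1, -1], [1, 0]]  ->  [[-434446, -737645], [560089, 950974]]
... * rho(a^-1) = [[7, -2], [-17, 5]]  ->  [[9498843, -2819333], [-12245935, 3634692]]
... * rho(a^-1) = [[7, -2], [-17, 5]]  ->  [[114420562, -33094351], [-147511309, 42665330]]
... * rho(b) = [[0, 1], [-1, -1]]  ->  [[33094351, 147514913], [-42665330, -190176639]]
... * rho(a) = [[5, 2], [17, 7]]  ->  [[2673225276, 1098793093], [-3446329513, -1416567133]]
... * rho(b^-1) = [[-1, -1], [1, 0]]  ->  [[-1574432183, -2673225276], [2029762380, 3446329513]]
... * rho(a) = [[5, 2], [17, 7]]  ->  [[-53316990607, -21861441298], [68736413621, 28183831351]]
tr = -53316990607 + 28183831351 = -25133159256

-25133159256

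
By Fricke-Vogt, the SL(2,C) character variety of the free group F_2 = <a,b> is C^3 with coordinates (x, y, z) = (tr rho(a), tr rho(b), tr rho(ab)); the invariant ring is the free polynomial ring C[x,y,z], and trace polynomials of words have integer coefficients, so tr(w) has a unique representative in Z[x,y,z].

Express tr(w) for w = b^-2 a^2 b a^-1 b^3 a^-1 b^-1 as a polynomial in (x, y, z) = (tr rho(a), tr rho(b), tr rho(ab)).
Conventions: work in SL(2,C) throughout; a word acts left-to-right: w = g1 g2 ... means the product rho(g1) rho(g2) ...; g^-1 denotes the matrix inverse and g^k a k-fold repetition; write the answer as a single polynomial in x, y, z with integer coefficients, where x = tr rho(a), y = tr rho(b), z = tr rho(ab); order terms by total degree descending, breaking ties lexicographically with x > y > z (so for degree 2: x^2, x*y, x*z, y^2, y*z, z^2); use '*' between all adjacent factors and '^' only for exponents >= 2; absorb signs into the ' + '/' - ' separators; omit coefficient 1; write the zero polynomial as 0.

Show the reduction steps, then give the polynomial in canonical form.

-x^3*y^6*z + x^4*y^5 + x^2*y^7 + 2*x^2*y^5*z^2 + 2*x^3*y^4*z - x*y^6*z - x*y^4*z^3 - 3*x^4*y^3 - 7*x^2*y^5 - 5*x^2*y^3*z^2 + 5*x*y^4*z + 2*x*y^2*z^3 + 2*x^4*y + 15*x^2*y^3 + 3*x^2*y*z^2 + y^5 + y^3*z^2 - x^3*z - 8*x*y^2*z - x*z^3 - 9*x^2*y - 5*y^3 - y*z^2 + 4*x*z + 5*y

and trace(a^2 b) = trace(a) * trace(b a) - trace(b) = x*z - y
next, trace(a^2) = trace(a) * trace(a) - trace(1) = x^2 - 2
and trace(a^2 b^2) = trace(b) * trace(a^2 b) - trace(a^2) = x*y*z - x^2 - y^2 + 2
trace(b a^2 b^2) = trace(b) * trace(b a^2 b) - trace(b a^2) = x*y^2*z - x^2*y - y^3 - x*z + 3*y
and trace(a b^4 a) = trace(b) * trace(b a^2 b^2) - trace(b a^2 b) = x*y^3*z - x^2*y^2 - y^4 - 2*x*y*z + x^2 + 4*y^2 - 2
trace(a b^2) = trace(b) * trace(a b) - trace(a) = y*z - x
trace(b a b^2) = trace(b) * trace(a b^2) - trace(a b) = y^2*z - x*y - z
trace(a b^4) = trace(b) * trace(b a b^2) - trace(b a b) = y^3*z - x*y^2 - 2*y*z + x
and trace(a^2 b^4 a) = trace(a) * trace(a b^4 a) - trace(a b^4) = x^2*y^3*z - x^3*y^2 - x*y^4 - 2*x^2*y*z - y^3*z + x^3 + 5*x*y^2 + 2*y*z - 3*x
trace(b a b a) = trace(a b) * trace(a b) - trace(1) = z^2 - 2
and trace(a b a^2 b) = trace(a) * trace(b a b a) - trace(b a b) = x*z^2 - y*z - x
trace(a b a^2) = trace(a) * trace(a b a) - trace(a b) = x^2*z - x*y - z
and trace(a b a^2 b^2) = trace(b) * trace(a b a^2 b) - trace(a b a^2) = x*y*z^2 - x^2*z - y^2*z + z
trace(a b a^2 b^3) = trace(b) * trace(a b a^2 b^2) - trace(a b a^2 b) = x*y^2*z^2 - x^2*y*z - y^3*z - x*z^2 + 2*y*z + x
next, trace(a^2 b^4 a b) = trace(b) * trace(a b a^2 b^3) - trace(a b a^2 b^2) = x*y^3*z^2 - x^2*y^2*z - y^4*z - 2*x*y*z^2 + x^2*z + 3*y^2*z + x*y - z
trace(a^2 b^4 a b^-1) = trace(a^2 b^4 a) * trace(b) - trace(a^2 b^4 a b) = x^2*y^4*z - x^3*y^3 - x*y^5 - x*y^3*z^2 - x^2*y^2*z + x^3*y + 5*x*y^3 + 2*x*y*z^2 - x^2*z - y^2*z - 4*x*y + z
trace(b^-2 a^2 b^4 a) = trace(a^2 b^4 a b^-1) * trace(b) - trace(a^2 b^4 a) = x^2*y^5*z - x^3*y^4 - x*y^6 - x*y^4*z^2 - 2*x^2*y^3*z + 2*x^3*y^2 + 6*x*y^4 + 2*x*y^2*z^2 + x^2*y*z - x^3 - 9*x*y^2 - y*z + 3*x
trace(b^3 a^-1 b^-2 a^2 b) = trace(b^-2 a^2 b^4) * trace(a) - trace(b^-2 a^2 b^4 a) = -x^2*y^5*z + x^3*y^4 + x*y^6 + x*y^4*z^2 + 2*x^2*y^3*z - 2*x^3*y^2 - 6*x*y^4 - 2*x*y^2*z^2 + 8*x*y^2 + y*z - x
and trace(a^2 b a b^2) = trace(b) * trace(a^2 b a b) - trace(a^2 b a) = x*y*z^2 - x^2*z - y^2*z + z
trace(a b a b^3 a) = trace(b) * trace(a^2 b a b^2) - trace(a^2 b a b) = x*y^2*z^2 - x^2*y*z - y^3*z - x*z^2 + 2*y*z + x
trace(b a b a b) = trace(b) * trace(a b a b) - trace(a b a) = y*z^2 - x*z - y
next, trace(a b a b^3) = trace(b) * trace(b a b a b) - trace(b a b a) = y^2*z^2 - x*y*z - y^2 - z^2 + 2
next, trace(a^2 b a b^3 a) = trace(a) * trace(a b a b^3 a) - trace(a b a b^3) = x^2*y^2*z^2 - x^3*y*z - x*y^3*z - x^2*z^2 - y^2*z^2 + 3*x*y*z + x^2 + y^2 + z^2 - 2
and trace(b a b a b a) = trace(b a) * trace(b a b a) - trace(b^-1 a^-1) = z^3 - 3*z
next, trace(a b a^2 b a b) = trace(a) * trace(b a b a b a) - trace(b a b a b) = x*z^3 - y*z^2 - 2*x*z + y
trace(a b a^2 b a) = trace(a) * trace(b a^2 b a) - trace(b a^2 b) = x^2*z^2 - 2*x*y*z + y^2 - 2
trace(b a b a^2 b a b) = trace(b) * trace(a b a^2 b a b) - trace(a b a^2 b a) = x*y*z^3 - x^2*z^2 - y^2*z^2 + 2
next, trace(a^2 b a b^3 a b) = trace(b) * trace(b a b a^2 b a b) - trace(b a b a^2 b a) = x*y^2*z^3 - x^2*y*z^2 - y^3*z^2 - x*z^3 + y*z^2 + 2*x*z + y
next, trace(b^-1 a^2 b a b^3 a) = trace(a^2 b a b^3 a) * trace(b) - trace(a^2 b a b^3 a b) = x^2*y^3*z^2 - x^3*y^2*z - x*y^4*z - x*y^2*z^3 + 3*x*y^2*z + x*z^3 + x^2*y + y^3 - 2*x*z - 3*y
next, trace(a^2 b a b^3 a^-1 b^-1) = trace(b^-1 a^2 b a b^3) * trace(a) - trace(b^-1 a^2 b a b^3 a) = -x^2*y^3*z^2 + x^3*y^2*z + x*y^4*z + x*y^2*z^3 + x^2*y*z^2 - x^3*z - 4*x*y^2*z - x*z^3 - x^2*y - y^3 + 3*x*z + 3*y
trace(b^3 a^-1 b^-2 a^2 b a) = trace(a^2 b a b^3 a^-1 b^-1) * trace(b) - trace(a^2 b a b^3 a^-1) = -x^2*y^4*z^2 + x^3*y^3*z + x*y^5*z + x*y^3*z^3 + x^2*y^2*z^2 - x^3*y*z - 4*x*y^3*z - x*y*z^3 - x^2*y^2 - y^4 - y^2*z^2 + 4*x*y*z + 4*y^2 + z^2 - 2
and trace(b^-1 a^2 b a^-1 b^3 a^-1 b^-1) = trace(b^3 a^-1 b^-2 a^2 b) * trace(a) - trace(b^3 a^-1 b^-2 a^2 b a) = -x^3*y^5*z + x^4*y^4 + x^2*y^6 + 2*x^2*y^4*z^2 + x^3*y^3*z - x*y^5*z - x*y^3*z^3 - 2*x^4*y^2 - 6*x^2*y^4 - 3*x^2*y^2*z^2 + x^3*y*z + 4*x*y^3*z + x*y*z^3 + 9*x^2*y^2 + y^4 + y^2*z^2 - 3*x*y*z - x^2 - 4*y^2 - z^2 + 2
and trace(a b a^-1 b^3) = trace(b^3 a b) * trace(a) - trace(b^3 a b a) = x*y^3*z - x^2*y^2 - y^2*z^2 - x*y*z + x^2 + y^2 + z^2 - 2
trace(b a^2 b^4) = trace(b) * trace(a^2 b^4) - trace(a^2 b^3) = x*y^4*z - x^2*y^3 - y^5 - 3*x*y^2*z + 2*x^2*y + 5*y^3 + x*z - 5*y
and trace(b^3 a^-1 b a^2 b) = trace(b a^2 b^4) * trace(a) - trace(b a^2 b^4 a) = x^2*y^4*z - x^3*y^3 - x*y^5 - x*y^3*z^2 - 2*x^2*y^2*z + y^4*z + 2*x^3*y + 5*x*y^3 + 2*x*y*z^2 - 3*y^2*z - 6*x*y + z
next, trace(b a^2 b a b^3) = trace(b) * trace(b a^2 b a b^2) - trace(b a^2 b a b) = x*y^3*z^2 - x^2*y^2*z - y^4*z - 2*x*y*z^2 + x^2*z + 3*y^2*z + x*y - z
trace(b^3 a^-1 b a^2 b a) = trace(b a^2 b a b^3) * trace(a) - trace(b a^2 b a b^3 a) = x^2*y^3*z^2 - x^3*y^2*z - x*y^4*z - x*y^2*z^3 - x^2*y*z^2 + y^3*z^2 + x^3*z + 3*x*y^2*z + x*z^3 + x^2*y - y*z^2 - 3*x*z - y
trace(a^2 b a^-1 b^3 a^-1 b) = trace(b^3 a^-1 b a^2 b) * trace(a) - trace(b^3 a^-1 b a^2 b a) = x^3*y^4*z - x^4*y^3 - x^2*y^5 - 2*x^2*y^3*z^2 - x^3*y^2*z + 2*x*y^4*z + x*y^2*z^3 + 2*x^4*y + 5*x^2*y^3 + 3*x^2*y*z^2 - y^3*z^2 - x^3*z - 6*x*y^2*z - x*z^3 - 7*x^2*y + y*z^2 + 4*x*z + y
and trace(b^-1 a^2 b a^-1 b^3 a^-1) = trace(a^2 b a^-1 b^3 a^-1) * trace(b) - trace(a^2 b a^-1 b^3 a^-1 b) = -x^3*y^4*z + x^4*y^3 + x^2*y^5 + 2*x^2*y^3*z^2 + x^3*y^2*z - x*y^4*z - x*y^2*z^3 - 2*x^4*y - 6*x^2*y^3 - 3*x^2*y*z^2 + x^3*z + 5*x*y^2*z + x*z^3 + 8*x^2*y + y^3 - 4*x*z - 3*y
next, trace(b^-2 a^2 b a^-1 b^3 a^-1 b^-1) = trace(b^-1 a^2 b a^-1 b^3 a^-1 b^-1) * trace(b) - trace(b^-1 a^2 b a^-1 b^3 a^-1) = -x^3*y^6*z + x^4*y^5 + x^2*y^7 + 2*x^2*y^5*z^2 + 2*x^3*y^4*z - x*y^6*z - x*y^4*z^3 - 3*x^4*y^3 - 7*x^2*y^5 - 5*x^2*y^3*z^2 + 5*x*y^4*z + 2*x*y^2*z^3 + 2*x^4*y + 15*x^2*y^3 + 3*x^2*y*z^2 + y^5 + y^3*z^2 - x^3*z - 8*x*y^2*z - x*z^3 - 9*x^2*y - 5*y^3 - y*z^2 + 4*x*z + 5*y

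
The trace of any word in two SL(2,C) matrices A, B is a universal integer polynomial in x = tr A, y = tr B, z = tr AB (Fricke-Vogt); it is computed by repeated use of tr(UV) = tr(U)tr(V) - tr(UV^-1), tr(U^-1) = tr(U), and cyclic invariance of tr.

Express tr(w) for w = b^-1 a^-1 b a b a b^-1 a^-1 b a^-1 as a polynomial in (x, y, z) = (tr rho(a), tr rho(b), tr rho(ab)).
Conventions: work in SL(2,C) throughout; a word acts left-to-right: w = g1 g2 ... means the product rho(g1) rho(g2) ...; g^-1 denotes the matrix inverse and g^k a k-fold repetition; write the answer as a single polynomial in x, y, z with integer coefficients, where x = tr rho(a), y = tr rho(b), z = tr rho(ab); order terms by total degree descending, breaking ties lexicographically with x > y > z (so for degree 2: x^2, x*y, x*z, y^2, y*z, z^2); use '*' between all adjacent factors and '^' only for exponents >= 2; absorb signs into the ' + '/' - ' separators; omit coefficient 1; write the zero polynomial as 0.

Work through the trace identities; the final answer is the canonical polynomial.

-x^2*y^2*z^3 + x^3*y*z^2 + 2*x*y^3*z^2 + 2*x*y*z^4 - x^2*y^2*z - x^2*z^3 - y^4*z - 2*y^2*z^3 - z^5 - 5*x*y*z^2 + x^2*z + 5*y^2*z + 5*z^3 + x*y - 5*z

trace(b^2 a) = trace(b) trace(a b) - trace(a) = y*z - x
trace(b^2) = trace(b) trace(b) - trace(1) = y^2 - 2
apply: trace(a b^2 a) = trace(a) trace(b^2 a) - trace(b^2) = x*y*z - x^2 - y^2 + 2
use: trace(a b a b) = trace(b a) trace(b a) - trace(1)   [split at repeated b] = z^2 - 2
trace(a b a) = trace(a) trace(b a) - trace(b) = x*z - y
apply: trace(a b^2 a b) = trace(b) trace(a b a b) - trace(a b a) = y*z^2 - x*z - y
use: trace(b a b^-1 a b) = trace(a b^2 a) trace(b) - trace(a b^2 a b) = x*y^2*z - x^2*y - y^3 - y*z^2 + x*z + 3*y
use: trace(a b a b a) = trace(a) trace(b a b a) - trace(b a b) = x*z^2 - y*z - x
apply: trace(a^2 b a b a) = trace(a) trace(a b a b a) - trace(a b a b) = x^2*z^2 - x*y*z - x^2 - z^2 + 2
use: trace(b a b a b a) = trace(a b) trace(a b a b) - trace(a^-1 b^-1)   [split at repeated a] = z^3 - 3*z
apply: trace(a^2 b a b a b) = trace(a) trace(b a b a b a) - trace(b a b a b) = x*z^3 - y*z^2 - 2*x*z + y
apply: trace(a b a b a b^-1 a) = trace(a^2 b a b a) trace(b) - trace(a^2 b a b a b) = x^2*y*z^2 - x*y^2*z - x*z^3 - x^2*y + 2*x*z + y
use: trace(a^2 b a) = trace(a) trace(a b a) - trace(a b) = x^2*z - x*y - z
trace(b a^2 b a b) = trace(b) trace(a^2 b a b) - trace(a^2 b a) = x*y*z^2 - x^2*z - y^2*z + z
apply: trace(a b a^2 b a b a) = trace(a) trace(b a^2 b a b a) - trace(b a^2 b a b) = x^2*z^3 - 2*x*y*z^2 - x^2*z + y^2*z + x*y - z
apply: trace(b a b a b a b a) = trace(b a) trace(b a b a b a) - trace(b^-1 a^-1 b^-1 a^-1)   [split at repeated b] = z^4 - 4*z^2 + 2
trace(b a b a b a b) = trace(b) trace(a b a b a b) - trace(a b a b a) = y*z^3 - x*z^2 - 2*y*z + x
use: trace(a b a^2 b a b a b) = trace(a) trace(b a b a b a b a) - trace(b a b a b a b) = x*z^4 - y*z^3 - 3*x*z^2 + 2*y*z + x
trace(a b a b a b^-1 a b a) = trace(a b a^2 b a b a) trace(b) - trace(a b a^2 b a b a b) = x^2*y*z^3 - 2*x*y^2*z^2 - x*z^4 - x^2*y*z + y^3*z + y*z^3 + x*y^2 + 3*x*z^2 - 3*y*z - x
trace(a b a b a b a b a b) = trace(a b) trace(a b a b a b a b) - trace(a^-1 b^-1 a^-1 b^-1 a^-1 b^-1)   [split at repeated a] = z^5 - 5*z^3 + 5*z
trace(a b a b a b^-1 a b a b) = trace(a b a b a b a b a) trace(b) - trace(a b a b a b a b a b) = x*y*z^4 - y^2*z^3 - z^5 - 3*x*y*z^2 + 2*y^2*z + 5*z^3 + x*y - 5*z
trace(b^-1 a b a b a b^-1 a b a) = trace(a b a b a b^-1 a b a) trace(b) - trace(a b a b a b^-1 a b a b) = x^2*y^2*z^3 - 2*x*y^3*z^2 - 2*x*y*z^4 - x^2*y^2*z + y^4*z + 2*y^2*z^3 + z^5 + x*y^3 + 6*x*y*z^2 - 5*y^2*z - 5*z^3 - 2*x*y + 5*z
trace(b a b a b^-1 a b a^-1 b^-1 a) = trace(b^-1 a b a b a b^-1 a b) trace(a) - trace(b^-1 a b a b a b^-1 a b a) = -x^2*y^2*z^3 + x^3*y*z^2 + 2*x*y^3*z^2 + 2*x*y*z^4 - x^2*z^3 - y^4*z - 2*y^2*z^3 - z^5 - x^3*y - x*y^3 - 6*x*y*z^2 + 2*x^2*z + 5*y^2*z + 5*z^3 + 3*x*y - 5*z
trace(b a^-1 b^-1 a^-1 b a b a b^-1 a) = trace(b a b a b^-1 a b a^-1 b^-1) trace(a) - trace(b a b a b^-1 a b a^-1 b^-1 a) = x^2*y^2*z^3 - x^3*y*z^2 - 2*x*y^3*z^2 - 2*x*y*z^4 + x^2*y^2*z + x^2*z^3 + y^4*z + 2*y^2*z^3 + z^5 + 5*x*y*z^2 - x^2*z - 5*y^2*z - 5*z^3 + 5*z
apply: trace(b^-1 a^-1 b a b a b^-1 a^-1 b a^-1) = trace(b a^-1 b^-1 a^-1 b a b a b^-1) trace(a) - trace(b a^-1 b^-1 a^-1 b a b a b^-1 a) = -x^2*y^2*z^3 + x^3*y*z^2 + 2*x*y^3*z^2 + 2*x*y*z^4 - x^2*y^2*z - x^2*z^3 - y^4*z - 2*y^2*z^3 - z^5 - 5*x*y*z^2 + x^2*z + 5*y^2*z + 5*z^3 + x*y - 5*z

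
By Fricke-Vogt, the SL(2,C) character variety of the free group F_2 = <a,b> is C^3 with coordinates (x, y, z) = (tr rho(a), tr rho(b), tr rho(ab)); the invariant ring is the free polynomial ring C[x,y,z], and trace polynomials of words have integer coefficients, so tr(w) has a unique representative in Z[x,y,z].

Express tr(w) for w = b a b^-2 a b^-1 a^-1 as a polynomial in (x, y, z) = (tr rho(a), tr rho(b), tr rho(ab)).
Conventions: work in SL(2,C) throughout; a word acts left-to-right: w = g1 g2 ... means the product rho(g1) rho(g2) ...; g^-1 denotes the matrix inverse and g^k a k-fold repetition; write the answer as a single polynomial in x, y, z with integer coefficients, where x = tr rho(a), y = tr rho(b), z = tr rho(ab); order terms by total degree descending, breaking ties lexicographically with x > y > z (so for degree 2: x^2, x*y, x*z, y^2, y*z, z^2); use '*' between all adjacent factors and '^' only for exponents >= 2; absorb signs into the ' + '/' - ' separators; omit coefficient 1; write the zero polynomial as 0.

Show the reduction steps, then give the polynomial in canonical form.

tr(b^2 a) = tr(b) tr(a b) - tr(a)   [square of b] = y*z - x
reduce: tr(b^2) = tr(b) tr(b) - tr(1)   [square of b] = y^2 - 2
tr(b a^2 b) = tr(a) tr(b^2 a) - tr(b^2)   [square of a] = x*y*z - x^2 - y^2 + 2
so tr(b a b a) = tr(a b) tr(a b) - tr(1)   [split at a repeated a] = z^2 - 2
tr(b a^2 b a) = tr(a) tr(b a b a) - tr(b a b)   [square of a] = x*z^2 - y*z - x
tr(a b a^-1 b a) = tr(b a^2 b) tr(a) - tr(b a^2 b a)   [inverse elimination on a] = x^2*y*z - x^3 - x*y^2 - x*z^2 + y*z + 3*x
reduce: tr(a b a) = tr(a) tr(b a) - tr(b)   [square of a] = x*z - y
tr(b a b a b) = tr(b) tr(a b a b) - tr(a b a)   [square of b] = y*z^2 - x*z - y
reduce: tr(b a b a b a) = tr(a b a b) tr(a b) - tr(b a)   [split at a repeated a] = z^3 - 3*z
tr(a b a^-1 b a b) = tr(b a b a b) tr(a) - tr(b a b a b a)   [inverse elimination on a] = x*y*z^2 - x^2*z - z^3 - x*y + 3*z
tr(a^-1 b a b^-1 a b) = tr(a b a^-1 b a) tr(b) - tr(a b a^-1 b a b)   [inverse elimination on b] = x^2*y^2*z - x^3*y - x*y^3 - 2*x*y*z^2 + x^2*z + y^2*z + z^3 + 4*x*y - 3*z
tr(a b^-1 a^-1 b a b^-1) = tr(a^-1 b a b^-1 a) tr(b) - tr(a^-1 b a b^-1 a b)   [inverse elimination on b] = -x^2*y^2*z + x^3*y + x*y^3 + 2*x*y*z^2 - x^2*z - y^2*z - z^3 - 3*x*y + 3*z
tr(a b^-1 a^-1 b a) = tr(a^-1 b a^2) tr(b) - tr(a^-1 b a^2 b)   [inverse elimination on b] = -x^2*y*z + x^3 + x*y^2 + x*z^2 - 3*x
tr(b a b^-2 a b^-1 a^-1) = tr(a b^-1 a^-1 b a b^-1) tr(b) - tr(a b^-1 a^-1 b a)   [inverse elimination on b] = -x^2*y^3*z + x^3*y^2 + x*y^4 + 2*x*y^2*z^2 - y^3*z - y*z^3 - x^3 - 4*x*y^2 - x*z^2 + 3*y*z + 3*x

-x^2*y^3*z + x^3*y^2 + x*y^4 + 2*x*y^2*z^2 - y^3*z - y*z^3 - x^3 - 4*x*y^2 - x*z^2 + 3*y*z + 3*x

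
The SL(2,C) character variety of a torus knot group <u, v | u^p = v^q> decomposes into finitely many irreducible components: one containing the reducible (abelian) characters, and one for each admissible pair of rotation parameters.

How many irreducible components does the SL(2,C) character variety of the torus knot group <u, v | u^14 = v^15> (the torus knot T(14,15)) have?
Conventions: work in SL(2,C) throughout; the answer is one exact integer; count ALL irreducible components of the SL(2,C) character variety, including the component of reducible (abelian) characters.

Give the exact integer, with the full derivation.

For T(14,15): irreducibility forces the central element u^14 = v^15 to one of +I, -I.
This locks tr(u) to 2*cos(pi*alpha/14), alpha in 1..13, and tr(v) to 2*cos(pi*beta/15), beta in 1..14, on each component of irreducible characters.
The two central values (-1)^alpha I and (-1)^beta I must be the same matrix, so alpha and beta share a parity.
Counting: 7 odd alphas x 7 odd betas + 6 even alphas x 7 even betas = 49 + 42 = 91.
That is 91 components of irreducible characters, and with the reducible (abelian) component the total is 92.

92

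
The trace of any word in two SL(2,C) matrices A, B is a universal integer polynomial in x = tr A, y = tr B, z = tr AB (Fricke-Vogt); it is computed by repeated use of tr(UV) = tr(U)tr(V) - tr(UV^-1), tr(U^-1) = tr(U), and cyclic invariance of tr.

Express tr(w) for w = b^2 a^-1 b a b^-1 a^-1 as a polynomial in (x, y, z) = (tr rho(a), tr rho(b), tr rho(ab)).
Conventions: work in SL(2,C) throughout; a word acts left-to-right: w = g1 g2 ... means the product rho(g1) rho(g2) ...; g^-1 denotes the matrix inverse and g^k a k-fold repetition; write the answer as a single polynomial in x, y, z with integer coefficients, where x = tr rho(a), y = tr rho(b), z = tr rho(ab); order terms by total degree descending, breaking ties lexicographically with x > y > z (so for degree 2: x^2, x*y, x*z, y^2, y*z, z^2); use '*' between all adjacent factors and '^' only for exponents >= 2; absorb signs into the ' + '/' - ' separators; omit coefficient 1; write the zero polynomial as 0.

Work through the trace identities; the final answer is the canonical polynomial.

-x^2*y^3*z + x^3*y^2 + x*y^4 + 2*x*y^2*z^2 - y^3*z - y*z^3 - x^3 - 4*x*y^2 - x*z^2 + 3*y*z + 3*x

apply: trace(b^2) = trace(b) trace(b) - trace(1) = y^2 - 2
use: trace(b^3) = trace(b) trace(b^2) - trace(b) = y^3 - 3*y
use: trace(b a b) = trace(b) trace(a b) - trace(a) = y*z - x
use: trace(b^3 a) = trace(b) trace(b a b) - trace(b a) = y^2*z - x*y - z
trace(b^2 a^-1 b) = trace(b^3) trace(a) - trace(b^3 a) = x*y^3 - y^2*z - 2*x*y + z
trace(b^3 a b) = trace(b) trace(b a b^2) - trace(b a b) = y^3*z - x*y^2 - 2*y*z + x
use: trace(a b a b) = trace(a b) trace(a b) - trace(1) = z^2 - 2
trace(a b a) = trace(a) trace(b a) - trace(b) = x*z - y
trace(a b a b^2) = trace(b) trace(a b a b) - trace(a b a) = y*z^2 - x*z - y
trace(b^3 a b a) = trace(b) trace(a b a b^2) - trace(a b a b) = y^2*z^2 - x*y*z - y^2 - z^2 + 2
apply: trace(b a b a^-1 b^2) = trace(b^3 a b) trace(a) - trace(b^3 a b a) = x*y^3*z - x^2*y^2 - y^2*z^2 - x*y*z + x^2 + y^2 + z^2 - 2
trace(a b a b a b) = trace(a b a b) trace(a b) - trace(b a) = z^3 - 3*z
trace(a b a b a) = trace(a) trace(b a b a) - trace(b a b) = x*z^2 - y*z - x
trace(b^2 a b a b a) = trace(b) trace(a b a b a b) - trace(a b a b a) = y*z^3 - x*z^2 - 2*y*z + x
use: trace(b a b a^-1 b^2 a) = trace(b^2 a b a b) trace(a) - trace(b^2 a b a b a) = x*y^2*z^2 - x^2*y*z - y*z^3 - x*y^2 + 2*y*z + x
apply: trace(a^-1 b^2 a^-1 b a b) = trace(b a b a^-1 b^2) trace(a) - trace(b a b a^-1 b^2 a) = x^2*y^3*z - x^3*y^2 - 2*x*y^2*z^2 + y*z^3 + x^3 + 2*x*y^2 + x*z^2 - 2*y*z - 3*x
trace(b^2 a^-1 b a b^-1 a^-1) = trace(a^-1 b^2 a^-1 b a) trace(b) - trace(a^-1 b^2 a^-1 b a b) = -x^2*y^3*z + x^3*y^2 + x*y^4 + 2*x*y^2*z^2 - y^3*z - y*z^3 - x^3 - 4*x*y^2 - x*z^2 + 3*y*z + 3*x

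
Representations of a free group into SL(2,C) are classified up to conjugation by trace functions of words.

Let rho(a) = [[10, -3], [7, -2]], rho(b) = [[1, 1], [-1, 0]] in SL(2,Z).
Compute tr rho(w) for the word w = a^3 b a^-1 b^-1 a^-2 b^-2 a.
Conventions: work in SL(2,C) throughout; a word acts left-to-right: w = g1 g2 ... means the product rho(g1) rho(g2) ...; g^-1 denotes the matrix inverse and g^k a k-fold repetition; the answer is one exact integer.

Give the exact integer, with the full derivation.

23735636

rho(a) = [[10, -3], [7, -2]]
... * rho(a) = [[10, -3], [7, -2]]  ->  [[79, -24], [56, -17]]
... * rho(a) = [[10, -3], [7, -2]]  ->  [[622, -189], [441, -134]]
... * rho(b) = [[1, 1], [-1, 0]]  ->  [[811, 622], [575, 441]]
... * rho(a^-1) = [[-2, 3], [-7, 10]]  ->  [[-5976, 8653], [-4237, 6135]]
... * rho(b^-1) = [[0, -1], [1, 1]]  ->  [[8653, 14629], [6135, 10372]]
... * rho(a^-1) = [[-2, 3], [-7, 10]]  ->  [[-119709, 172249], [-84874, 122125]]
... * rho(a^-1) = [[-2, 3], [-7, 10]]  ->  [[-966325, 1363363], [-685127, 966628]]
... * rho(b^-1) = [[0, -1], [1, 1]]  ->  [[1363363, 2329688], [966628, 1651755]]
... * rho(b^-1) = [[0, -1], [1, 1]]  ->  [[2329688, 966325], [1651755, 685127]]
... * rho(a) = [[10, -3], [7, -2]]  ->  [[30061155, -8921714], [21313439, -6325519]]
tr = 30061155 + -6325519 = 23735636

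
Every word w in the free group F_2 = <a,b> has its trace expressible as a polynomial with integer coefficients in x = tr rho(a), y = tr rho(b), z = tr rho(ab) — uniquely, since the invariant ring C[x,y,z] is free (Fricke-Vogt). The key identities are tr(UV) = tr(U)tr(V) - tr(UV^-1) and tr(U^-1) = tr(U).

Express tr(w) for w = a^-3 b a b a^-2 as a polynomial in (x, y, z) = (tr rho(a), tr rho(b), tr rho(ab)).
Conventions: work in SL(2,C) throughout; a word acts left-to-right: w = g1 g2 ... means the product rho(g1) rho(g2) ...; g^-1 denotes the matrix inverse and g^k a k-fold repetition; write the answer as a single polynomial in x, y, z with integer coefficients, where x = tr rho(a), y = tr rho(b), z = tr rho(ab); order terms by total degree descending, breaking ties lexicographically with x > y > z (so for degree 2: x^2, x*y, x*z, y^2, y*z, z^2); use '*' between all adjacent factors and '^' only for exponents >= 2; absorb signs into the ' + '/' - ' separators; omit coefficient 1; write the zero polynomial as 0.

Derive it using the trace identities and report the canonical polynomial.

x^5*y*z - x^6 - x^4*z^2 - 4*x^3*y*z + 6*x^4 + 3*x^2*z^2 + 3*x*y*z - 9*x^2 - z^2 + 2

trace(b a b) = trace(b) * trace(a b) - trace(a)   [square of b] = y*z - x
trace(b a b a) = trace(b a) * trace(b a) - trace(1)   [split at a repeated b] = z^2 - 2
trace(b a b a^-1) = trace(b a b) * trace(a) - trace(b a b a)   [inverse elimination on a] = x*y*z - x^2 - z^2 + 2
trace(a^-2 b a b) = trace(b a b a^-1) * trace(a) - trace(b a b)   [inverse elimination on a] = x^2*y*z - x^3 - x*z^2 - y*z + 3*x
trace(a^-3 b a b) = trace(a^-2 b a b) * trace(a) - trace(a^-2 b a b a)   [inverse elimination on a] = x^3*y*z - x^4 - x^2*z^2 - 2*x*y*z + 4*x^2 + z^2 - 2
trace(b a b a^-4) = trace(a^-3 b a b) * trace(a) - trace(a^-3 b a b a)   [inverse elimination on a] = x^4*y*z - x^5 - x^3*z^2 - 3*x^2*y*z + 5*x^3 + 2*x*z^2 + y*z - 5*x
trace(a^-3 b a b a^-2) = trace(b a b a^-4) * trace(a) - trace(b a b a^-3)   [inverse elimination on a] = x^5*y*z - x^6 - x^4*z^2 - 4*x^3*y*z + 6*x^4 + 3*x^2*z^2 + 3*x*y*z - 9*x^2 - z^2 + 2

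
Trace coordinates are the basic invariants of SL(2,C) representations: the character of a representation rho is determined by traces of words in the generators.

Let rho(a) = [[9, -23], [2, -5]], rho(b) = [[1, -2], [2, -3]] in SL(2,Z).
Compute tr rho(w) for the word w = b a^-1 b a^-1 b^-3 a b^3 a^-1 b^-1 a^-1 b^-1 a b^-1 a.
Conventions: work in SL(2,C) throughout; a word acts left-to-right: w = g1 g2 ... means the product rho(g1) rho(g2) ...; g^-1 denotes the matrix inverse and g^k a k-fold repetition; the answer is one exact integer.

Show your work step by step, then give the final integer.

rho(b) = [[1, -2], [2, -3]]
... * rho(a^-1) = [[-5, 23], [-2, 9]]  ->  [[-1, 5], [-4, 19]]
... * rho(b) = [[1, -2], [2, -3]]  ->  [[9, -13], [34, -49]]
... * rho(a^-1) = [[-5, 23], [-2, 9]]  ->  [[-19, 90], [-72, 341]]
... * rho(b^-1) = [[-3, 2], [-2, 1]]  ->  [[-123, 52], [-466, 197]]
... * rho(b^-1) = [[-3, 2], [-2, 1]]  ->  [[265, -194], [1004, -735]]
... * rho(b^-1) = [[-3, 2], [-2, 1]]  ->  [[-407, 336], [-1542, 1273]]
... * rho(a) = [[9, -23], [2, -5]]  ->  [[-2991, 7681], [-11332, 29101]]
... * rho(b) = [[1, -2], [2, -3]]  ->  [[12371, -17061], [46870, -64639]]
... * rho(b) = [[1, -2], [2, -3]]  ->  [[-21751, 26441], [-82408, 100177]]
... * rho(b) = [[1, -2], [2, -3]]  ->  [[31131, -35821], [117946, -135715]]
... * rho(a^-1) = [[-5, 23], [-2, 9]]  ->  [[-84013, 393624], [-318300, 1491323]]
... * rho(b^-1) = [[-3, 2], [-2, 1]]  ->  [[-535209, 225598], [-2027746, 854723]]
... * rho(a^-1) = [[-5, 23], [-2, 9]]  ->  [[2224849, -10279425], [8429284, -38945651]]
... * rho(b^-1) = [[-3, 2], [-2, 1]]  ->  [[13884303, -5829727], [52603450, -22087083]]
... * rho(a) = [[9, -23], [2, -5]]  ->  [[113299273, -290190334], [429256884, -1099443935]]
... * rho(b^-1) = [[-3, 2], [-2, 1]]  ->  [[240482849, -63591788], [911117218, -240930167]]
... * rho(a) = [[9, -23], [2, -5]]  ->  [[2037162065, -5213146587], [7718194628, -19751045179]]
tr = 2037162065 + -19751045179 = -17713883114

-17713883114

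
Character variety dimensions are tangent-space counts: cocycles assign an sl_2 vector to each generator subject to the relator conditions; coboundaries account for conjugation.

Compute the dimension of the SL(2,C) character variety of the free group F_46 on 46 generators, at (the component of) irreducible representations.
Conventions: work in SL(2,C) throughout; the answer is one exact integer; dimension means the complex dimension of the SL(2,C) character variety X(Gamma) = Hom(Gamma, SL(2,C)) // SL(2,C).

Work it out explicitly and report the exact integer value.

The free group F_46: 46 generators, no relators.
A cocycle picks one sl_2 vector per generator freely, giving dim Z^1 = 3*46 = 138.
dim B^1 = 3: the coboundary map is injective because an irreducible image has centralizer 0 in sl_2.
dim X = dim H^1 = dim Z^1 - dim B^1 = 138 - 3 = 135.

135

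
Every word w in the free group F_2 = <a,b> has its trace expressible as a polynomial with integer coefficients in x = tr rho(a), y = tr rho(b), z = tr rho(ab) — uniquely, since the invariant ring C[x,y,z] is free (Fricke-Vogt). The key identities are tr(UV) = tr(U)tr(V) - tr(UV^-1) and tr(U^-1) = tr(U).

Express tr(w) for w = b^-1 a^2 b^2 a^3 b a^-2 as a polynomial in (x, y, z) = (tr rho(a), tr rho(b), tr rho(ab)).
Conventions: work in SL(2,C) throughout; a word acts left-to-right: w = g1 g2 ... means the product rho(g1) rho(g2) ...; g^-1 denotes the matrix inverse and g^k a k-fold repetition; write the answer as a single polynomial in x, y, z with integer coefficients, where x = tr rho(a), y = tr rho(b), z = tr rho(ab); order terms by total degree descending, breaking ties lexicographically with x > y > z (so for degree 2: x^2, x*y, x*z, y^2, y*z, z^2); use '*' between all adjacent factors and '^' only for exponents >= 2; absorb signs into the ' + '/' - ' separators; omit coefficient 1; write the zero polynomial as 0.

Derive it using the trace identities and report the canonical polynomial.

-x^5*y^2*z^2 + 2*x^6*y*z + 2*x^4*y^3*z + x^4*y*z^3 - x^7 - 2*x^5*y^2 - x^5*z^2 - x^3*y^4 - 8*x^4*y*z - x^2*y^3*z - x^2*y*z^3 + 7*x^5 + 7*x^3*y^2 + 3*x^3*z^2 + 6*x^2*y*z - 14*x^3 - 2*x*y^2 - x*z^2 - y*z + 7*x

apply: tr(a b a) = tr(a) * tr(b a) - tr(b) = x*z - y
tr(a^3 b) = tr(a) * tr(a b a) - tr(a b) = x^2*z - x*y - z
tr(a^2) = tr(a) * tr(a) - tr(1) = x^2 - 2
tr(a^3) = tr(a) * tr(a^2) - tr(a) = x^3 - 3*x
tr(b^2 a^3) = tr(b) * tr(a^3 b) - tr(a^3) = x^2*y*z - x^3 - x*y^2 - y*z + 3*x
tr(b^2 a^2) = tr(b) * tr(a^2 b) - tr(a^2) = x*y*z - x^2 - y^2 + 2
tr(a^3 b^2 a) = tr(a) * tr(b^2 a^3) - tr(b^2 a^2) = x^3*y*z - x^4 - x^2*y^2 - 2*x*y*z + 4*x^2 + y^2 - 2
tr(a^2 b^2 a^3) = tr(a) * tr(a^3 b^2 a) - tr(a^3 b^2) = x^4*y*z - x^5 - x^3*y^2 - 3*x^2*y*z + 5*x^3 + 2*x*y^2 + y*z - 5*x
tr(b a b a) = tr(a b) * tr(a b) - tr(1) = z^2 - 2
tr(b a b) = tr(b) * tr(a b) - tr(a) = y*z - x
tr(a b a b a) = tr(a) * tr(b a b a) - tr(b a b) = x*z^2 - y*z - x
use: tr(b a^3 b a) = tr(a) * tr(a b a b a) - tr(a b a b) = x^2*z^2 - x*y*z - x^2 - z^2 + 2
tr(a b a^3 b a) = tr(a) * tr(b a^3 b a) - tr(b a^3 b) = x^3*z^2 - 2*x^2*y*z + x*y^2 - x*z^2 + y*z - x
use: tr(a^3 b a^3 b) = tr(a) * tr(a b a^3 b a) - tr(a b a^3 b) = x^4*z^2 - 2*x^3*y*z + x^2*y^2 - 2*x^2*z^2 + 2*x*y*z + z^2 - 2
use: tr(a b a^3) = tr(a) * tr(a^2 b a) - tr(a^2 b) = x^3*z - x^2*y - 2*x*z + y
apply: tr(a^2 b a^3) = tr(a) * tr(a b a^3) - tr(a b a^2) = x^4*z - x^3*y - 3*x^2*z + 2*x*y + z
tr(a^3 b a^3) = tr(a) * tr(a^2 b a^3) - tr(a^2 b a^2) = x^5*z - x^4*y - 4*x^3*z + 3*x^2*y + 3*x*z - y
use: tr(a^2 b^2 a^3 b a) = tr(b) * tr(a^3 b a^3 b) - tr(a^3 b a^3) = x^4*y*z^2 - x^5*z - 2*x^3*y^2*z + x^4*y + x^2*y^3 - 2*x^2*y*z^2 + 4*x^3*z + 2*x*y^2*z - 3*x^2*y + y*z^2 - 3*x*z - y
tr(b a b a b a) = tr(a b) * tr(a b a b) - tr(a^-1 b^-1) = z^3 - 3*z
apply: tr(b a b a b) = tr(b) * tr(a b a b) - tr(a b a) = y*z^2 - x*z - y
use: tr(b a b a^2 b a) = tr(a) * tr(b a b a b a) - tr(b a b a b) = x*z^3 - y*z^2 - 2*x*z + y
tr(b^2 a b) = tr(b) * tr(b a b) - tr(b a) = y^2*z - x*y - z
tr(b a b a^2 b) = tr(a) * tr(b^2 a b a) - tr(b^2 a b) = x*y*z^2 - x^2*z - y^2*z + z
tr(b a b a^2 b a^2) = tr(a) * tr(b a b a^2 b a) - tr(b a b a^2 b) = x^2*z^3 - 2*x*y*z^2 - x^2*z + y^2*z + x*y - z
apply: tr(a^3 b a b a^2 b) = tr(a) * tr(b a b a^2 b a^2) - tr(b a b a^2 b a) = x^3*z^3 - 2*x^2*y*z^2 - x^3*z + x*y^2*z - x*z^3 + x^2*y + y*z^2 + x*z - y
apply: tr(a b a b a^3) = tr(a) * tr(b a b a^3) - tr(b a b a^2) = x^3*z^2 - x^2*y*z - x^3 - 2*x*z^2 + y*z + 3*x
apply: tr(a^3 b a b a^2) = tr(a) * tr(a b a b a^3) - tr(a b a b a^2) = x^4*z^2 - x^3*y*z - x^4 - 3*x^2*z^2 + 2*x*y*z + 4*x^2 + z^2 - 2
tr(a^2 b^2 a^3 b a b) = tr(b) * tr(a^3 b a b a^2 b) - tr(a^3 b a b a^2) = x^3*y*z^3 - x^4*z^2 - 2*x^2*y^2*z^2 + x*y^3*z - x*y*z^3 + x^4 + x^2*y^2 + 3*x^2*z^2 + y^2*z^2 - x*y*z - 4*x^2 - y^2 - z^2 + 2
use: tr(b^-1 a^2 b^2 a^3 b a) = tr(a^2 b^2 a^3 b a) * tr(b) - tr(a^2 b^2 a^3 b a b) = x^4*y^2*z^2 - x^5*y*z - 2*x^3*y^3*z - x^3*y*z^3 + x^4*y^2 + x^4*z^2 + x^2*y^4 + 4*x^3*y*z + x*y^3*z + x*y*z^3 - x^4 - 4*x^2*y^2 - 3*x^2*z^2 - 2*x*y*z + 4*x^2 + z^2 - 2
tr(b^-1 a^2 b^2 a^3 b a^-1) = tr(b^-1 a^2 b^2 a^3 b) * tr(a) - tr(b^-1 a^2 b^2 a^3 b a) = -x^4*y^2*z^2 + 2*x^5*y*z + 2*x^3*y^3*z + x^3*y*z^3 - x^6 - 2*x^4*y^2 - x^4*z^2 - x^2*y^4 - 7*x^3*y*z - x*y^3*z - x*y*z^3 + 6*x^4 + 6*x^2*y^2 + 3*x^2*z^2 + 3*x*y*z - 9*x^2 - z^2 + 2
tr(b^-1 a^2 b^2 a^3 b a^-2) = tr(b^-1 a^2 b^2 a^3 b a^-1) * tr(a) - tr(b^-1 a^2 b^2 a^3 b) = -x^5*y^2*z^2 + 2*x^6*y*z + 2*x^4*y^3*z + x^4*y*z^3 - x^7 - 2*x^5*y^2 - x^5*z^2 - x^3*y^4 - 8*x^4*y*z - x^2*y^3*z - x^2*y*z^3 + 7*x^5 + 7*x^3*y^2 + 3*x^3*z^2 + 6*x^2*y*z - 14*x^3 - 2*x*y^2 - x*z^2 - y*z + 7*x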